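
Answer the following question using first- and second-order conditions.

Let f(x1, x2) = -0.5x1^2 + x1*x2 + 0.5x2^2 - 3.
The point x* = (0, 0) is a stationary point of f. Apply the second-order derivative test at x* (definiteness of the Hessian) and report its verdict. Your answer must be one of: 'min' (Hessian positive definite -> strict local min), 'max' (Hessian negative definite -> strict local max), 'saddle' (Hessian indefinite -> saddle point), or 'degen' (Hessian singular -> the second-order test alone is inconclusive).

Compute the Hessian H = grad^2 f:
  H = [[-1, 1], [1, 1]]
Verify stationarity: grad f(x*) = H x* + g = (0, 0).
Eigenvalues of H: -1.4142, 1.4142.
Eigenvalues have mixed signs, so H is indefinite -> x* is a saddle point.

saddle


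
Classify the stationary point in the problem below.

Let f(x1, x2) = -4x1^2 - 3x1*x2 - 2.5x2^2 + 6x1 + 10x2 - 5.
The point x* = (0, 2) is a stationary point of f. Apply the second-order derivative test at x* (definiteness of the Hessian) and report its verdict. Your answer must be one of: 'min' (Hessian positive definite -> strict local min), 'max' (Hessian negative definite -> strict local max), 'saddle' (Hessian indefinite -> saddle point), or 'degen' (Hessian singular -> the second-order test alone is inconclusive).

Compute the Hessian H = grad^2 f:
  H = [[-8, -3], [-3, -5]]
Verify stationarity: grad f(x*) = H x* + g = (0, 0).
Eigenvalues of H: -9.8541, -3.1459.
Both eigenvalues < 0, so H is negative definite -> x* is a strict local max.

max


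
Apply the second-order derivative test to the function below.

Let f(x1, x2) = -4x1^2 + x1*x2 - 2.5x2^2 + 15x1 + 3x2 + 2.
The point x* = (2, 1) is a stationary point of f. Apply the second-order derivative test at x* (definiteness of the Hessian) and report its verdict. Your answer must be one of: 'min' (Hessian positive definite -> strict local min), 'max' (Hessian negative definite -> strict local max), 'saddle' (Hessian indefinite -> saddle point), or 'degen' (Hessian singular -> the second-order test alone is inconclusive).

Compute the Hessian H = grad^2 f:
  H = [[-8, 1], [1, -5]]
Verify stationarity: grad f(x*) = H x* + g = (0, 0).
Eigenvalues of H: -8.3028, -4.6972.
Both eigenvalues < 0, so H is negative definite -> x* is a strict local max.

max


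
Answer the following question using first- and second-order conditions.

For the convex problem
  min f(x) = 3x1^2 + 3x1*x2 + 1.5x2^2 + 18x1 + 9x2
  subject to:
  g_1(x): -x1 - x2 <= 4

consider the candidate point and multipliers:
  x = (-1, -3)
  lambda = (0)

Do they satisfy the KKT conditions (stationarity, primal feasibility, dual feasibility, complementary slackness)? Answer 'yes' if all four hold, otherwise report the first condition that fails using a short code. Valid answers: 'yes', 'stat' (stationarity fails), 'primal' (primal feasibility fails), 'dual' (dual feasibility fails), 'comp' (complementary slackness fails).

Gradient of f: grad f(x) = Q x + c = (3, -3)
Constraint values g_i(x) = a_i^T x - b_i:
  g_1((-1, -3)) = 0
Stationarity residual: grad f(x) + sum_i lambda_i a_i = (3, -3)
  -> stationarity FAILS
Primal feasibility (all g_i <= 0): OK
Dual feasibility (all lambda_i >= 0): OK
Complementary slackness (lambda_i * g_i(x) = 0 for all i): OK

Verdict: the first failing condition is stationarity -> stat.

stat


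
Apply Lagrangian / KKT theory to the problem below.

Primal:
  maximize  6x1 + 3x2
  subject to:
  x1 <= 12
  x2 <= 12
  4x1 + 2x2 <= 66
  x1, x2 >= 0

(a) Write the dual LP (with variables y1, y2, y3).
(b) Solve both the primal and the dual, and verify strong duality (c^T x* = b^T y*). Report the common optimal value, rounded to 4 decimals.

The standard primal-dual pair for 'max c^T x s.t. A x <= b, x >= 0' is:
  Dual:  min b^T y  s.t.  A^T y >= c,  y >= 0.

So the dual LP is:
  minimize  12y1 + 12y2 + 66y3
  subject to:
    y1 + 4y3 >= 6
    y2 + 2y3 >= 3
    y1, y2, y3 >= 0

Solving the primal: x* = (10.5, 12).
  primal value c^T x* = 99.
Solving the dual: y* = (0, 0, 1.5).
  dual value b^T y* = 99.
Strong duality: c^T x* = b^T y*. Confirmed.

99


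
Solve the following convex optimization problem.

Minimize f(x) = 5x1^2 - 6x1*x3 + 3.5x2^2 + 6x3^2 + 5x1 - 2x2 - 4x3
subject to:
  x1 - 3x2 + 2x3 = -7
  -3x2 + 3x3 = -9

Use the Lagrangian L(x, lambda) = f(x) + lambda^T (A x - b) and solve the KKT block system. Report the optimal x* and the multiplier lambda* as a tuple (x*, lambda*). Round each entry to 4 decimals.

Form the Lagrangian:
  L(x, lambda) = (1/2) x^T Q x + c^T x + lambda^T (A x - b)
Stationarity (grad_x L = 0): Q x + c + A^T lambda = 0.
Primal feasibility: A x = b.

This gives the KKT block system:
  [ Q   A^T ] [ x     ]   [-c ]
  [ A    0  ] [ lambda ] = [ b ]

Solving the linear system:
  x*      = (0.3529, 1.3529, -1.6471)
  lambda* = (-18.4118, 20.902)
  f(x*)   = 32.4412

x* = (0.3529, 1.3529, -1.6471), lambda* = (-18.4118, 20.902)


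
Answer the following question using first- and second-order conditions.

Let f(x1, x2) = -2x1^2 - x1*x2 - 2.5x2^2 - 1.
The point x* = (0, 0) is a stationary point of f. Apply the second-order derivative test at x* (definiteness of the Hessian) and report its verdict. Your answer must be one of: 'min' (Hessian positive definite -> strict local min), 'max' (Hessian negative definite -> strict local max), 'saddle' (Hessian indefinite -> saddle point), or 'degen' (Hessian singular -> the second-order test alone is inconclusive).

Compute the Hessian H = grad^2 f:
  H = [[-4, -1], [-1, -5]]
Verify stationarity: grad f(x*) = H x* + g = (0, 0).
Eigenvalues of H: -5.618, -3.382.
Both eigenvalues < 0, so H is negative definite -> x* is a strict local max.

max


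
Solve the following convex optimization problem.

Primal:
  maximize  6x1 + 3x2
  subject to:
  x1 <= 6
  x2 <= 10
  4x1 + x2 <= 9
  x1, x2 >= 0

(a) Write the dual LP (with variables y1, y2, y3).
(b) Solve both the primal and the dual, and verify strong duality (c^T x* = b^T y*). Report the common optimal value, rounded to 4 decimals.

The standard primal-dual pair for 'max c^T x s.t. A x <= b, x >= 0' is:
  Dual:  min b^T y  s.t.  A^T y >= c,  y >= 0.

So the dual LP is:
  minimize  6y1 + 10y2 + 9y3
  subject to:
    y1 + 4y3 >= 6
    y2 + y3 >= 3
    y1, y2, y3 >= 0

Solving the primal: x* = (0, 9).
  primal value c^T x* = 27.
Solving the dual: y* = (0, 0, 3).
  dual value b^T y* = 27.
Strong duality: c^T x* = b^T y*. Confirmed.

27


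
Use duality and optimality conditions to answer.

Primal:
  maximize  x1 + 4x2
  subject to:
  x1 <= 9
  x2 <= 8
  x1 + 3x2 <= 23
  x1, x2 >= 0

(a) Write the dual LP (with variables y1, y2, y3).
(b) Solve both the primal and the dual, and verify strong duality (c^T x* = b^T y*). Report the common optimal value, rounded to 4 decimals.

The standard primal-dual pair for 'max c^T x s.t. A x <= b, x >= 0' is:
  Dual:  min b^T y  s.t.  A^T y >= c,  y >= 0.

So the dual LP is:
  minimize  9y1 + 8y2 + 23y3
  subject to:
    y1 + y3 >= 1
    y2 + 3y3 >= 4
    y1, y2, y3 >= 0

Solving the primal: x* = (0, 7.6667).
  primal value c^T x* = 30.6667.
Solving the dual: y* = (0, 0, 1.3333).
  dual value b^T y* = 30.6667.
Strong duality: c^T x* = b^T y*. Confirmed.

30.6667


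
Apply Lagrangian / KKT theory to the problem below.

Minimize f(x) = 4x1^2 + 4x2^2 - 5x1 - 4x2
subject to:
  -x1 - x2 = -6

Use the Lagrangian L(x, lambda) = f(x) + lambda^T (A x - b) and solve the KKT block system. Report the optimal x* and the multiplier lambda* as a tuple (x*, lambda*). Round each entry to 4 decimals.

Form the Lagrangian:
  L(x, lambda) = (1/2) x^T Q x + c^T x + lambda^T (A x - b)
Stationarity (grad_x L = 0): Q x + c + A^T lambda = 0.
Primal feasibility: A x = b.

This gives the KKT block system:
  [ Q   A^T ] [ x     ]   [-c ]
  [ A    0  ] [ lambda ] = [ b ]

Solving the linear system:
  x*      = (3.0625, 2.9375)
  lambda* = (19.5)
  f(x*)   = 44.9688

x* = (3.0625, 2.9375), lambda* = (19.5)


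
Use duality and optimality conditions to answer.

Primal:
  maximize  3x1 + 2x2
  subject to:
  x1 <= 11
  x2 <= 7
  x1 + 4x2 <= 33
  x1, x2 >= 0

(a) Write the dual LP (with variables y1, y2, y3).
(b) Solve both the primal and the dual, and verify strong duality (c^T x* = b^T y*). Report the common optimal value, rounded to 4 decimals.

The standard primal-dual pair for 'max c^T x s.t. A x <= b, x >= 0' is:
  Dual:  min b^T y  s.t.  A^T y >= c,  y >= 0.

So the dual LP is:
  minimize  11y1 + 7y2 + 33y3
  subject to:
    y1 + y3 >= 3
    y2 + 4y3 >= 2
    y1, y2, y3 >= 0

Solving the primal: x* = (11, 5.5).
  primal value c^T x* = 44.
Solving the dual: y* = (2.5, 0, 0.5).
  dual value b^T y* = 44.
Strong duality: c^T x* = b^T y*. Confirmed.

44


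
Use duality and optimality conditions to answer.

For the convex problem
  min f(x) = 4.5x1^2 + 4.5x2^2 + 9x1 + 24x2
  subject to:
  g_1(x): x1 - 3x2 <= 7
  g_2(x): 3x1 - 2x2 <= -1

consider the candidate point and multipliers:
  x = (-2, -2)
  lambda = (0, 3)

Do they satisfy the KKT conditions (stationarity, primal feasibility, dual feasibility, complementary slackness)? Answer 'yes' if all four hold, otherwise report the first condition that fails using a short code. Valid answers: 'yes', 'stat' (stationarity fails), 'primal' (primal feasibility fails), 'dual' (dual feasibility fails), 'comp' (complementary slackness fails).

Gradient of f: grad f(x) = Q x + c = (-9, 6)
Constraint values g_i(x) = a_i^T x - b_i:
  g_1((-2, -2)) = -3
  g_2((-2, -2)) = -1
Stationarity residual: grad f(x) + sum_i lambda_i a_i = (0, 0)
  -> stationarity OK
Primal feasibility (all g_i <= 0): OK
Dual feasibility (all lambda_i >= 0): OK
Complementary slackness (lambda_i * g_i(x) = 0 for all i): FAILS

Verdict: the first failing condition is complementary_slackness -> comp.

comp


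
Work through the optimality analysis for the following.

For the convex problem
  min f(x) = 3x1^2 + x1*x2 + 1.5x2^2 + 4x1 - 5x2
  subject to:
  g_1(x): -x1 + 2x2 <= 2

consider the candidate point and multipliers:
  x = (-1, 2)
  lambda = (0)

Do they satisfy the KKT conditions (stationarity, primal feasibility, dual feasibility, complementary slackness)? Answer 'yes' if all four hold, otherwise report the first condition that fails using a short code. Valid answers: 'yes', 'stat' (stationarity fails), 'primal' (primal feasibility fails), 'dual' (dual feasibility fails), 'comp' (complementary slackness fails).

Gradient of f: grad f(x) = Q x + c = (0, 0)
Constraint values g_i(x) = a_i^T x - b_i:
  g_1((-1, 2)) = 3
Stationarity residual: grad f(x) + sum_i lambda_i a_i = (0, 0)
  -> stationarity OK
Primal feasibility (all g_i <= 0): FAILS
Dual feasibility (all lambda_i >= 0): OK
Complementary slackness (lambda_i * g_i(x) = 0 for all i): OK

Verdict: the first failing condition is primal_feasibility -> primal.

primal


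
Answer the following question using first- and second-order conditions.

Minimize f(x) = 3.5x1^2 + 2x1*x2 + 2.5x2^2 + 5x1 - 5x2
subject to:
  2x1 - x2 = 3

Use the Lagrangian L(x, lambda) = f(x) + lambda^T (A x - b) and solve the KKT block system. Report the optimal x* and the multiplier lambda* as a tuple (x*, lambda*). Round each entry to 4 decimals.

Form the Lagrangian:
  L(x, lambda) = (1/2) x^T Q x + c^T x + lambda^T (A x - b)
Stationarity (grad_x L = 0): Q x + c + A^T lambda = 0.
Primal feasibility: A x = b.

This gives the KKT block system:
  [ Q   A^T ] [ x     ]   [-c ]
  [ A    0  ] [ lambda ] = [ b ]

Solving the linear system:
  x*      = (1.1714, -0.6571)
  lambda* = (-5.9429)
  f(x*)   = 13.4857

x* = (1.1714, -0.6571), lambda* = (-5.9429)


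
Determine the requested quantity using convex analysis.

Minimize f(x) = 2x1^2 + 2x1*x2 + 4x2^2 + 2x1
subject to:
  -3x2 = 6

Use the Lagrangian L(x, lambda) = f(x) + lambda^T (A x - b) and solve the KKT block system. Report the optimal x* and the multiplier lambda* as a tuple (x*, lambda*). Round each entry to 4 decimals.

Form the Lagrangian:
  L(x, lambda) = (1/2) x^T Q x + c^T x + lambda^T (A x - b)
Stationarity (grad_x L = 0): Q x + c + A^T lambda = 0.
Primal feasibility: A x = b.

This gives the KKT block system:
  [ Q   A^T ] [ x     ]   [-c ]
  [ A    0  ] [ lambda ] = [ b ]

Solving the linear system:
  x*      = (0.5, -2)
  lambda* = (-5)
  f(x*)   = 15.5

x* = (0.5, -2), lambda* = (-5)


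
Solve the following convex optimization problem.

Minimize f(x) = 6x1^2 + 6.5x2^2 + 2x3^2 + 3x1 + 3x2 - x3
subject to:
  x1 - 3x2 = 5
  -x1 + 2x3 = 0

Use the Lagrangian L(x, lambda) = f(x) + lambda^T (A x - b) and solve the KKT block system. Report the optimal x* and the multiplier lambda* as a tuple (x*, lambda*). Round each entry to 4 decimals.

Form the Lagrangian:
  L(x, lambda) = (1/2) x^T Q x + c^T x + lambda^T (A x - b)
Stationarity (grad_x L = 0): Q x + c + A^T lambda = 0.
Primal feasibility: A x = b.

This gives the KKT block system:
  [ Q   A^T ] [ x     ]   [-c ]
  [ A    0  ] [ lambda ] = [ b ]

Solving the linear system:
  x*      = (0.2577, -1.5808, 0.1288)
  lambda* = (-5.85, 0.2423)
  f(x*)   = 12.576

x* = (0.2577, -1.5808, 0.1288), lambda* = (-5.85, 0.2423)


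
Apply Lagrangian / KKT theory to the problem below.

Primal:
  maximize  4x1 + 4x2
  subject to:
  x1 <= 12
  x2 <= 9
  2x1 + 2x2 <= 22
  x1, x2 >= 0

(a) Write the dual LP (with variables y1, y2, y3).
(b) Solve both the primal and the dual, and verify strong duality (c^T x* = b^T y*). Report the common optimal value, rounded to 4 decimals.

The standard primal-dual pair for 'max c^T x s.t. A x <= b, x >= 0' is:
  Dual:  min b^T y  s.t.  A^T y >= c,  y >= 0.

So the dual LP is:
  minimize  12y1 + 9y2 + 22y3
  subject to:
    y1 + 2y3 >= 4
    y2 + 2y3 >= 4
    y1, y2, y3 >= 0

Solving the primal: x* = (11, 0).
  primal value c^T x* = 44.
Solving the dual: y* = (0, 0, 2).
  dual value b^T y* = 44.
Strong duality: c^T x* = b^T y*. Confirmed.

44


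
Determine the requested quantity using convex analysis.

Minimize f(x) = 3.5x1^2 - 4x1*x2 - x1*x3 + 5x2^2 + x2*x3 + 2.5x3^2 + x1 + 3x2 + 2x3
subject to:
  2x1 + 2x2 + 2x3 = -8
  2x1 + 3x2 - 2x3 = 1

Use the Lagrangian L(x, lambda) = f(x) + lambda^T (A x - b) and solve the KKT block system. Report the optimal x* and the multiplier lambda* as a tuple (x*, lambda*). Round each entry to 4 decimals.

Form the Lagrangian:
  L(x, lambda) = (1/2) x^T Q x + c^T x + lambda^T (A x - b)
Stationarity (grad_x L = 0): Q x + c + A^T lambda = 0.
Primal feasibility: A x = b.

This gives the KKT block system:
  [ Q   A^T ] [ x     ]   [-c ]
  [ A    0  ] [ lambda ] = [ b ]

Solving the linear system:
  x*      = (-1.0888, -0.529, -2.3822)
  lambda* = (2.8687, -1.8069)
  f(x*)   = 8.6583

x* = (-1.0888, -0.529, -2.3822), lambda* = (2.8687, -1.8069)


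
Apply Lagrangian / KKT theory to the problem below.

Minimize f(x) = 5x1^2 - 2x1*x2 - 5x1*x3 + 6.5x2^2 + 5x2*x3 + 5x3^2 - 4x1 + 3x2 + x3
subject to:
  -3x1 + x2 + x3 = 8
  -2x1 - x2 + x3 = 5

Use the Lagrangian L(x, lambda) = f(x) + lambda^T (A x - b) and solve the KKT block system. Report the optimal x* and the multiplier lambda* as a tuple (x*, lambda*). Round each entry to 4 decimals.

Form the Lagrangian:
  L(x, lambda) = (1/2) x^T Q x + c^T x + lambda^T (A x - b)
Stationarity (grad_x L = 0): Q x + c + A^T lambda = 0.
Primal feasibility: A x = b.

This gives the KKT block system:
  [ Q   A^T ] [ x     ]   [-c ]
  [ A    0  ] [ lambda ] = [ b ]

Solving the linear system:
  x*      = (-2.8041, 0.098, -0.5102)
  lambda* = (-8.8694, -1.5388)
  f(x*)   = 44.8245

x* = (-2.8041, 0.098, -0.5102), lambda* = (-8.8694, -1.5388)


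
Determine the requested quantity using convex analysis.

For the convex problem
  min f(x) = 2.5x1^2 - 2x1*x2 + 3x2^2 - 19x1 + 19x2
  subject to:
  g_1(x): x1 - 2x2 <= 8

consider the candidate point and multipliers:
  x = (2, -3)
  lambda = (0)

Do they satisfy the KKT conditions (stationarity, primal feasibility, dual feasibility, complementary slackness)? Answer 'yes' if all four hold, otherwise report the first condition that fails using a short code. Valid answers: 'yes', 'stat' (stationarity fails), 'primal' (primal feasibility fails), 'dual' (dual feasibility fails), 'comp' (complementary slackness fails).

Gradient of f: grad f(x) = Q x + c = (-3, -3)
Constraint values g_i(x) = a_i^T x - b_i:
  g_1((2, -3)) = 0
Stationarity residual: grad f(x) + sum_i lambda_i a_i = (-3, -3)
  -> stationarity FAILS
Primal feasibility (all g_i <= 0): OK
Dual feasibility (all lambda_i >= 0): OK
Complementary slackness (lambda_i * g_i(x) = 0 for all i): OK

Verdict: the first failing condition is stationarity -> stat.

stat


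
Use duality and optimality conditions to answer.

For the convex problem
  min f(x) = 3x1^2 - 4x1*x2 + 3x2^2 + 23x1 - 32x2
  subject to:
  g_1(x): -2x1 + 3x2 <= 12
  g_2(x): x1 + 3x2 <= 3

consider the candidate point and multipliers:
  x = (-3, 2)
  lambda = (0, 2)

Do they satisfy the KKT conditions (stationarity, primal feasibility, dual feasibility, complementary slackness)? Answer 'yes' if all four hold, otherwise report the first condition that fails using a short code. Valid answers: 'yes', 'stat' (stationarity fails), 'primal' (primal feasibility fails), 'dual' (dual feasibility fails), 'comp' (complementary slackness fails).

Gradient of f: grad f(x) = Q x + c = (-3, -8)
Constraint values g_i(x) = a_i^T x - b_i:
  g_1((-3, 2)) = 0
  g_2((-3, 2)) = 0
Stationarity residual: grad f(x) + sum_i lambda_i a_i = (-1, -2)
  -> stationarity FAILS
Primal feasibility (all g_i <= 0): OK
Dual feasibility (all lambda_i >= 0): OK
Complementary slackness (lambda_i * g_i(x) = 0 for all i): OK

Verdict: the first failing condition is stationarity -> stat.

stat


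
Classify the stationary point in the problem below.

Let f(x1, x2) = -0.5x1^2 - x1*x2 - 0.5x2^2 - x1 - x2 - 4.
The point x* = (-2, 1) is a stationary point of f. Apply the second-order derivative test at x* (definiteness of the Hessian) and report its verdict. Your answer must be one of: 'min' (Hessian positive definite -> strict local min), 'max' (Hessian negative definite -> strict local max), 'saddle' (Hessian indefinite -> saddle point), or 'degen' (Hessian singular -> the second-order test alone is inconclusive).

Compute the Hessian H = grad^2 f:
  H = [[-1, -1], [-1, -1]]
Verify stationarity: grad f(x*) = H x* + g = (0, 0).
Eigenvalues of H: -2, 0.
H has a zero eigenvalue (singular; negative semidefinite but not definite), so H is neither positive definite, negative definite, nor indefinite. The second-order test alone is inconclusive -> degen.
(Indeed, f is constant along the null direction of H through x*, so x* is not a strict local extremum.)

degen


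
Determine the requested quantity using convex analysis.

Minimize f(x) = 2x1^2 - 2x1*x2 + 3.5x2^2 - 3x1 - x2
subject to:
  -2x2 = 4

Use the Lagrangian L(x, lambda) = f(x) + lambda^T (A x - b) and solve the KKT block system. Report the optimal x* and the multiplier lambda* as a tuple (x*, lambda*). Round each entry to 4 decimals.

Form the Lagrangian:
  L(x, lambda) = (1/2) x^T Q x + c^T x + lambda^T (A x - b)
Stationarity (grad_x L = 0): Q x + c + A^T lambda = 0.
Primal feasibility: A x = b.

This gives the KKT block system:
  [ Q   A^T ] [ x     ]   [-c ]
  [ A    0  ] [ lambda ] = [ b ]

Solving the linear system:
  x*      = (-0.25, -2)
  lambda* = (-7.25)
  f(x*)   = 15.875

x* = (-0.25, -2), lambda* = (-7.25)


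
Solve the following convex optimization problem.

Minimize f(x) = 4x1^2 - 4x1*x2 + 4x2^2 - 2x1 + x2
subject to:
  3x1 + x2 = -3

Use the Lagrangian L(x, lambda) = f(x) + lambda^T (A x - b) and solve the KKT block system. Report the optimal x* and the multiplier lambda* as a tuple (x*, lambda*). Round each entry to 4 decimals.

Form the Lagrangian:
  L(x, lambda) = (1/2) x^T Q x + c^T x + lambda^T (A x - b)
Stationarity (grad_x L = 0): Q x + c + A^T lambda = 0.
Primal feasibility: A x = b.

This gives the KKT block system:
  [ Q   A^T ] [ x     ]   [-c ]
  [ A    0  ] [ lambda ] = [ b ]

Solving the linear system:
  x*      = (-0.7596, -0.7212)
  lambda* = (1.7308)
  f(x*)   = 2.9952

x* = (-0.7596, -0.7212), lambda* = (1.7308)


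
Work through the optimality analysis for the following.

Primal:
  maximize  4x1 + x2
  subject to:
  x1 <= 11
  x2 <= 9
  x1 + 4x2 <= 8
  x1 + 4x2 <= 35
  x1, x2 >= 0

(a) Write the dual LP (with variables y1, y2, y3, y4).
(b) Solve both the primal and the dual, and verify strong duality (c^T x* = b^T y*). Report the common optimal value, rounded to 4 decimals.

The standard primal-dual pair for 'max c^T x s.t. A x <= b, x >= 0' is:
  Dual:  min b^T y  s.t.  A^T y >= c,  y >= 0.

So the dual LP is:
  minimize  11y1 + 9y2 + 8y3 + 35y4
  subject to:
    y1 + y3 + y4 >= 4
    y2 + 4y3 + 4y4 >= 1
    y1, y2, y3, y4 >= 0

Solving the primal: x* = (8, 0).
  primal value c^T x* = 32.
Solving the dual: y* = (0, 0, 4, 0).
  dual value b^T y* = 32.
Strong duality: c^T x* = b^T y*. Confirmed.

32


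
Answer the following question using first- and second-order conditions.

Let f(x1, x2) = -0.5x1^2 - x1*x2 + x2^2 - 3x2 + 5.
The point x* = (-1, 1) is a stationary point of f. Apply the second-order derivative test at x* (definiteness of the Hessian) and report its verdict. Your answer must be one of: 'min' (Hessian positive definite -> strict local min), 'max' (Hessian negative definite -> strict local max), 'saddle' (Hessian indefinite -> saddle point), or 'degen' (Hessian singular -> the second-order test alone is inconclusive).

Compute the Hessian H = grad^2 f:
  H = [[-1, -1], [-1, 2]]
Verify stationarity: grad f(x*) = H x* + g = (0, 0).
Eigenvalues of H: -1.3028, 2.3028.
Eigenvalues have mixed signs, so H is indefinite -> x* is a saddle point.

saddle


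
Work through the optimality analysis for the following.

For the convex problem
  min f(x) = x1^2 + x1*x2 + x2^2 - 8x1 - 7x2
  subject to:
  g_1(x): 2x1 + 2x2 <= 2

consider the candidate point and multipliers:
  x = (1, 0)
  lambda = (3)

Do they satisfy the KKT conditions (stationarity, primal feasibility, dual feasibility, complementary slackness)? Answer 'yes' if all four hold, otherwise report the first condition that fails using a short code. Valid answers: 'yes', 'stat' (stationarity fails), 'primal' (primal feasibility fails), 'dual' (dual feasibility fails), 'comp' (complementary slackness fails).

Gradient of f: grad f(x) = Q x + c = (-6, -6)
Constraint values g_i(x) = a_i^T x - b_i:
  g_1((1, 0)) = 0
Stationarity residual: grad f(x) + sum_i lambda_i a_i = (0, 0)
  -> stationarity OK
Primal feasibility (all g_i <= 0): OK
Dual feasibility (all lambda_i >= 0): OK
Complementary slackness (lambda_i * g_i(x) = 0 for all i): OK

Verdict: yes, KKT holds.

yes


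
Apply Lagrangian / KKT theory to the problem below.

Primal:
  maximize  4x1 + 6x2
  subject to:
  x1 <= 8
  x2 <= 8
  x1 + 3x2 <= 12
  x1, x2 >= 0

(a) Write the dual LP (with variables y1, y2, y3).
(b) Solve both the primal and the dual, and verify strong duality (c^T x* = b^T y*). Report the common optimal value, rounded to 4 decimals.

The standard primal-dual pair for 'max c^T x s.t. A x <= b, x >= 0' is:
  Dual:  min b^T y  s.t.  A^T y >= c,  y >= 0.

So the dual LP is:
  minimize  8y1 + 8y2 + 12y3
  subject to:
    y1 + y3 >= 4
    y2 + 3y3 >= 6
    y1, y2, y3 >= 0

Solving the primal: x* = (8, 1.3333).
  primal value c^T x* = 40.
Solving the dual: y* = (2, 0, 2).
  dual value b^T y* = 40.
Strong duality: c^T x* = b^T y*. Confirmed.

40


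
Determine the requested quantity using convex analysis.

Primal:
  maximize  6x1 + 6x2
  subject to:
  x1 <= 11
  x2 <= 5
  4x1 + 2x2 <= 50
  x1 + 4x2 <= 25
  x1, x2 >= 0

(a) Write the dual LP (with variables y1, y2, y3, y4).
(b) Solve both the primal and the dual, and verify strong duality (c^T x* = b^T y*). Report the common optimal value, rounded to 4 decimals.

The standard primal-dual pair for 'max c^T x s.t. A x <= b, x >= 0' is:
  Dual:  min b^T y  s.t.  A^T y >= c,  y >= 0.

So the dual LP is:
  minimize  11y1 + 5y2 + 50y3 + 25y4
  subject to:
    y1 + 4y3 + y4 >= 6
    y2 + 2y3 + 4y4 >= 6
    y1, y2, y3, y4 >= 0

Solving the primal: x* = (10.7143, 3.5714).
  primal value c^T x* = 85.7143.
Solving the dual: y* = (0, 0, 1.2857, 0.8571).
  dual value b^T y* = 85.7143.
Strong duality: c^T x* = b^T y*. Confirmed.

85.7143


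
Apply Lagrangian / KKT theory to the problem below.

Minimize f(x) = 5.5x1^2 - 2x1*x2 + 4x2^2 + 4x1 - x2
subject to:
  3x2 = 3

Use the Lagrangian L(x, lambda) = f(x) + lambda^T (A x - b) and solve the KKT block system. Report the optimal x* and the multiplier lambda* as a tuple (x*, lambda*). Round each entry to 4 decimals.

Form the Lagrangian:
  L(x, lambda) = (1/2) x^T Q x + c^T x + lambda^T (A x - b)
Stationarity (grad_x L = 0): Q x + c + A^T lambda = 0.
Primal feasibility: A x = b.

This gives the KKT block system:
  [ Q   A^T ] [ x     ]   [-c ]
  [ A    0  ] [ lambda ] = [ b ]

Solving the linear system:
  x*      = (-0.1818, 1)
  lambda* = (-2.4545)
  f(x*)   = 2.8182

x* = (-0.1818, 1), lambda* = (-2.4545)


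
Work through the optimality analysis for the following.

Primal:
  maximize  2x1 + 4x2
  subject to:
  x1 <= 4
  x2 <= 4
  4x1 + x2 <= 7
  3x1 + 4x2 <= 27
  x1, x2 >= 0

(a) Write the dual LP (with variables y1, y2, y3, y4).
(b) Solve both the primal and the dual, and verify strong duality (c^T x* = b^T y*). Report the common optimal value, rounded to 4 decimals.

The standard primal-dual pair for 'max c^T x s.t. A x <= b, x >= 0' is:
  Dual:  min b^T y  s.t.  A^T y >= c,  y >= 0.

So the dual LP is:
  minimize  4y1 + 4y2 + 7y3 + 27y4
  subject to:
    y1 + 4y3 + 3y4 >= 2
    y2 + y3 + 4y4 >= 4
    y1, y2, y3, y4 >= 0

Solving the primal: x* = (0.75, 4).
  primal value c^T x* = 17.5.
Solving the dual: y* = (0, 3.5, 0.5, 0).
  dual value b^T y* = 17.5.
Strong duality: c^T x* = b^T y*. Confirmed.

17.5


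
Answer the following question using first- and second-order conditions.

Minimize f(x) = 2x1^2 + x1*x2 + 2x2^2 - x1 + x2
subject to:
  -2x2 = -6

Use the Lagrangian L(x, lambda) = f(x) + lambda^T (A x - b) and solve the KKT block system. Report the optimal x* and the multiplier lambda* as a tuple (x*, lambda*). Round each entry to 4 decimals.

Form the Lagrangian:
  L(x, lambda) = (1/2) x^T Q x + c^T x + lambda^T (A x - b)
Stationarity (grad_x L = 0): Q x + c + A^T lambda = 0.
Primal feasibility: A x = b.

This gives the KKT block system:
  [ Q   A^T ] [ x     ]   [-c ]
  [ A    0  ] [ lambda ] = [ b ]

Solving the linear system:
  x*      = (-0.5, 3)
  lambda* = (6.25)
  f(x*)   = 20.5

x* = (-0.5, 3), lambda* = (6.25)


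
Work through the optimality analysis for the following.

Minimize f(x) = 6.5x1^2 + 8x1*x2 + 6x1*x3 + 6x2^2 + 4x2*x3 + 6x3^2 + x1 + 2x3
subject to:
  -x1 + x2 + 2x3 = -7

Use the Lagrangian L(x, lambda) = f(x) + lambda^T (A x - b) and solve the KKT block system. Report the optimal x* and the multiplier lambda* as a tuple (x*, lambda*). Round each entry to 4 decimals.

Form the Lagrangian:
  L(x, lambda) = (1/2) x^T Q x + c^T x + lambda^T (A x - b)
Stationarity (grad_x L = 0): Q x + c + A^T lambda = 0.
Primal feasibility: A x = b.

This gives the KKT block system:
  [ Q   A^T ] [ x     ]   [-c ]
  [ A    0  ] [ lambda ] = [ b ]

Solving the linear system:
  x*      = (2.0531, -1.292, -1.8274)
  lambda* = (6.3894)
  f(x*)   = 21.5619

x* = (2.0531, -1.292, -1.8274), lambda* = (6.3894)


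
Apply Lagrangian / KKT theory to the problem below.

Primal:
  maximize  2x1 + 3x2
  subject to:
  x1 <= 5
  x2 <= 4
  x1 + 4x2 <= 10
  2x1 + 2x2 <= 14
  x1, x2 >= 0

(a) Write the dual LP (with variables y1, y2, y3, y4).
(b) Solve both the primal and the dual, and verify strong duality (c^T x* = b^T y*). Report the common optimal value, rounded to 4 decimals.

The standard primal-dual pair for 'max c^T x s.t. A x <= b, x >= 0' is:
  Dual:  min b^T y  s.t.  A^T y >= c,  y >= 0.

So the dual LP is:
  minimize  5y1 + 4y2 + 10y3 + 14y4
  subject to:
    y1 + y3 + 2y4 >= 2
    y2 + 4y3 + 2y4 >= 3
    y1, y2, y3, y4 >= 0

Solving the primal: x* = (5, 1.25).
  primal value c^T x* = 13.75.
Solving the dual: y* = (1.25, 0, 0.75, 0).
  dual value b^T y* = 13.75.
Strong duality: c^T x* = b^T y*. Confirmed.

13.75


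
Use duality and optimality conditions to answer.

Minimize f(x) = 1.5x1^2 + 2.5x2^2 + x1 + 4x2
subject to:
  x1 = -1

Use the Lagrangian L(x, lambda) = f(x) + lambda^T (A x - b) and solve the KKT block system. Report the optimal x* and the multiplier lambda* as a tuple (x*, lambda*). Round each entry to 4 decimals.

Form the Lagrangian:
  L(x, lambda) = (1/2) x^T Q x + c^T x + lambda^T (A x - b)
Stationarity (grad_x L = 0): Q x + c + A^T lambda = 0.
Primal feasibility: A x = b.

This gives the KKT block system:
  [ Q   A^T ] [ x     ]   [-c ]
  [ A    0  ] [ lambda ] = [ b ]

Solving the linear system:
  x*      = (-1, -0.8)
  lambda* = (2)
  f(x*)   = -1.1

x* = (-1, -0.8), lambda* = (2)


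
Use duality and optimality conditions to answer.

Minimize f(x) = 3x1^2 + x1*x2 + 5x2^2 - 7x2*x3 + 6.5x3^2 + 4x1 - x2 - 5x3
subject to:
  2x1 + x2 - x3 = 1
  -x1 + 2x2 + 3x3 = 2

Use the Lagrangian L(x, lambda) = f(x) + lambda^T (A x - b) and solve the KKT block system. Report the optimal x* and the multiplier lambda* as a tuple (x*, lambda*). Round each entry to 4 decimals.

Form the Lagrangian:
  L(x, lambda) = (1/2) x^T Q x + c^T x + lambda^T (A x - b)
Stationarity (grad_x L = 0): Q x + c + A^T lambda = 0.
Primal feasibility: A x = b.

This gives the KKT block system:
  [ Q   A^T ] [ x     ]   [-c ]
  [ A    0  ] [ lambda ] = [ b ]

Solving the linear system:
  x*      = (0.3902, 0.6098, 0.3902)
  lambda* = (-3.3317, 0.2878)
  f(x*)   = 0.878

x* = (0.3902, 0.6098, 0.3902), lambda* = (-3.3317, 0.2878)


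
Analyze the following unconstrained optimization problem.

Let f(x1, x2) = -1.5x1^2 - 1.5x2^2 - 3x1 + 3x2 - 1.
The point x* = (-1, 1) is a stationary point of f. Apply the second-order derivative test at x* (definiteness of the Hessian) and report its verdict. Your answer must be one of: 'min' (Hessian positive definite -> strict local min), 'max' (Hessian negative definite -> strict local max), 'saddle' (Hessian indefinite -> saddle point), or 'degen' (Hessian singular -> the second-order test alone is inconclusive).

Compute the Hessian H = grad^2 f:
  H = [[-3, 0], [0, -3]]
Verify stationarity: grad f(x*) = H x* + g = (0, 0).
Eigenvalues of H: -3, -3.
Both eigenvalues < 0, so H is negative definite -> x* is a strict local max.

max


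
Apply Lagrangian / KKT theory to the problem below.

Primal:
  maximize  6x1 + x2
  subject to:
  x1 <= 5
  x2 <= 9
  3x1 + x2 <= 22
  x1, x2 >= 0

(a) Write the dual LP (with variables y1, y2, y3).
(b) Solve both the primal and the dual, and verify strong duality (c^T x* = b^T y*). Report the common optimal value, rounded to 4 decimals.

The standard primal-dual pair for 'max c^T x s.t. A x <= b, x >= 0' is:
  Dual:  min b^T y  s.t.  A^T y >= c,  y >= 0.

So the dual LP is:
  minimize  5y1 + 9y2 + 22y3
  subject to:
    y1 + 3y3 >= 6
    y2 + y3 >= 1
    y1, y2, y3 >= 0

Solving the primal: x* = (5, 7).
  primal value c^T x* = 37.
Solving the dual: y* = (3, 0, 1).
  dual value b^T y* = 37.
Strong duality: c^T x* = b^T y*. Confirmed.

37


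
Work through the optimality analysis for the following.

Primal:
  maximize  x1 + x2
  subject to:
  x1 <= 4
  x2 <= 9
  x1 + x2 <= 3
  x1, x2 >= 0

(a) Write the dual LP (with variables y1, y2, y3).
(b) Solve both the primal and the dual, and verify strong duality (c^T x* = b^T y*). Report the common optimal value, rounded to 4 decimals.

The standard primal-dual pair for 'max c^T x s.t. A x <= b, x >= 0' is:
  Dual:  min b^T y  s.t.  A^T y >= c,  y >= 0.

So the dual LP is:
  minimize  4y1 + 9y2 + 3y3
  subject to:
    y1 + y3 >= 1
    y2 + y3 >= 1
    y1, y2, y3 >= 0

Solving the primal: x* = (3, 0).
  primal value c^T x* = 3.
Solving the dual: y* = (0, 0, 1).
  dual value b^T y* = 3.
Strong duality: c^T x* = b^T y*. Confirmed.

3


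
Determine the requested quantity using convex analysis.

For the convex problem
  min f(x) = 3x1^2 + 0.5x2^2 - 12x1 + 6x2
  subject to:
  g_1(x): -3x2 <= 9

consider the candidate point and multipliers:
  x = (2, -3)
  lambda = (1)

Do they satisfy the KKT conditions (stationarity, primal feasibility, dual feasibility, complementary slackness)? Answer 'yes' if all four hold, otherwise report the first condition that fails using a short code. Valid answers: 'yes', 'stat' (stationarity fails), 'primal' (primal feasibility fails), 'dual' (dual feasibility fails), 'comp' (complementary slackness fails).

Gradient of f: grad f(x) = Q x + c = (0, 3)
Constraint values g_i(x) = a_i^T x - b_i:
  g_1((2, -3)) = 0
Stationarity residual: grad f(x) + sum_i lambda_i a_i = (0, 0)
  -> stationarity OK
Primal feasibility (all g_i <= 0): OK
Dual feasibility (all lambda_i >= 0): OK
Complementary slackness (lambda_i * g_i(x) = 0 for all i): OK

Verdict: yes, KKT holds.

yes


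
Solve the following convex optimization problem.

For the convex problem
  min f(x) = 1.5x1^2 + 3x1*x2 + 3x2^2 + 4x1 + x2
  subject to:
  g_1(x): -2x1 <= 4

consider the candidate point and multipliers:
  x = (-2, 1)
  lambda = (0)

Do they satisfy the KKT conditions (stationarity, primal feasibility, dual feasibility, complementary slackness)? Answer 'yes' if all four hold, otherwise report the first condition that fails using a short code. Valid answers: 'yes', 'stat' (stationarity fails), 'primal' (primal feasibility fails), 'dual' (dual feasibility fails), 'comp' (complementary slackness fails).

Gradient of f: grad f(x) = Q x + c = (1, 1)
Constraint values g_i(x) = a_i^T x - b_i:
  g_1((-2, 1)) = 0
Stationarity residual: grad f(x) + sum_i lambda_i a_i = (1, 1)
  -> stationarity FAILS
Primal feasibility (all g_i <= 0): OK
Dual feasibility (all lambda_i >= 0): OK
Complementary slackness (lambda_i * g_i(x) = 0 for all i): OK

Verdict: the first failing condition is stationarity -> stat.

stat


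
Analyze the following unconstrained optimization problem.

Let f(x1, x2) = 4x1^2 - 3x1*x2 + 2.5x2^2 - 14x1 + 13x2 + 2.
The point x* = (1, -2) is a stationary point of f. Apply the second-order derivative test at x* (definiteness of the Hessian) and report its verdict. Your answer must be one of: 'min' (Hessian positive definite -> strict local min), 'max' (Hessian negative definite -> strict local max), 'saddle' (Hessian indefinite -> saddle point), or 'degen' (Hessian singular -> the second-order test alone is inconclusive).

Compute the Hessian H = grad^2 f:
  H = [[8, -3], [-3, 5]]
Verify stationarity: grad f(x*) = H x* + g = (0, 0).
Eigenvalues of H: 3.1459, 9.8541.
Both eigenvalues > 0, so H is positive definite -> x* is a strict local min.

min


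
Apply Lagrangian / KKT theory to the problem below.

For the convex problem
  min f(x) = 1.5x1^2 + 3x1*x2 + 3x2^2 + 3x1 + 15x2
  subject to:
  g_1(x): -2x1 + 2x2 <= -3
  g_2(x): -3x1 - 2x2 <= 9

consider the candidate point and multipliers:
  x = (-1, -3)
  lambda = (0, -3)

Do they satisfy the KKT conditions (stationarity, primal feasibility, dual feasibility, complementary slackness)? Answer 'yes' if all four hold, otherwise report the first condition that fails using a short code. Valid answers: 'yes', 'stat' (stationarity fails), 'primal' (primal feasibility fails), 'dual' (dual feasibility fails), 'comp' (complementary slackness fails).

Gradient of f: grad f(x) = Q x + c = (-9, -6)
Constraint values g_i(x) = a_i^T x - b_i:
  g_1((-1, -3)) = -1
  g_2((-1, -3)) = 0
Stationarity residual: grad f(x) + sum_i lambda_i a_i = (0, 0)
  -> stationarity OK
Primal feasibility (all g_i <= 0): OK
Dual feasibility (all lambda_i >= 0): FAILS
Complementary slackness (lambda_i * g_i(x) = 0 for all i): OK

Verdict: the first failing condition is dual_feasibility -> dual.

dual


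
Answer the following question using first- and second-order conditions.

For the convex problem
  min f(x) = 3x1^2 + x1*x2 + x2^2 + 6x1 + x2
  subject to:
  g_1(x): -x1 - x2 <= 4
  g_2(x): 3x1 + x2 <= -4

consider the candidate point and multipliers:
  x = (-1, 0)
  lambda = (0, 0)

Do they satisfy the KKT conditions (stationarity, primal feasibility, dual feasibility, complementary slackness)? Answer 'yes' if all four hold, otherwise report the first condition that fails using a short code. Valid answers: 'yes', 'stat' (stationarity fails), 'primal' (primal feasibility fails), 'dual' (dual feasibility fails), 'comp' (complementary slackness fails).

Gradient of f: grad f(x) = Q x + c = (0, 0)
Constraint values g_i(x) = a_i^T x - b_i:
  g_1((-1, 0)) = -3
  g_2((-1, 0)) = 1
Stationarity residual: grad f(x) + sum_i lambda_i a_i = (0, 0)
  -> stationarity OK
Primal feasibility (all g_i <= 0): FAILS
Dual feasibility (all lambda_i >= 0): OK
Complementary slackness (lambda_i * g_i(x) = 0 for all i): OK

Verdict: the first failing condition is primal_feasibility -> primal.

primal


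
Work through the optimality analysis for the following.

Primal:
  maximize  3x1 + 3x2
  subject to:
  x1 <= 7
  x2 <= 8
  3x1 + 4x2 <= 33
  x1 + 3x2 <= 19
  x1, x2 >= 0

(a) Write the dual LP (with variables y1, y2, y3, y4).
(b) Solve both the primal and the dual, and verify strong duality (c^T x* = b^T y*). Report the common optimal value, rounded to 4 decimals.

The standard primal-dual pair for 'max c^T x s.t. A x <= b, x >= 0' is:
  Dual:  min b^T y  s.t.  A^T y >= c,  y >= 0.

So the dual LP is:
  minimize  7y1 + 8y2 + 33y3 + 19y4
  subject to:
    y1 + 3y3 + y4 >= 3
    y2 + 4y3 + 3y4 >= 3
    y1, y2, y3, y4 >= 0

Solving the primal: x* = (7, 3).
  primal value c^T x* = 30.
Solving the dual: y* = (0.75, 0, 0.75, 0).
  dual value b^T y* = 30.
Strong duality: c^T x* = b^T y*. Confirmed.

30


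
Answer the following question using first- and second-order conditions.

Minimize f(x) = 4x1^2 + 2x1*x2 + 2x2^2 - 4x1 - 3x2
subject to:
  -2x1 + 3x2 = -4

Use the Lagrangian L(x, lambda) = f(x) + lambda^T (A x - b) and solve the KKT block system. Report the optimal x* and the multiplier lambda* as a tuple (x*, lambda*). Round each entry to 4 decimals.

Form the Lagrangian:
  L(x, lambda) = (1/2) x^T Q x + c^T x + lambda^T (A x - b)
Stationarity (grad_x L = 0): Q x + c + A^T lambda = 0.
Primal feasibility: A x = b.

This gives the KKT block system:
  [ Q   A^T ] [ x     ]   [-c ]
  [ A    0  ] [ lambda ] = [ b ]

Solving the linear system:
  x*      = (0.9821, -0.6786)
  lambda* = (1.25)
  f(x*)   = 1.5536

x* = (0.9821, -0.6786), lambda* = (1.25)


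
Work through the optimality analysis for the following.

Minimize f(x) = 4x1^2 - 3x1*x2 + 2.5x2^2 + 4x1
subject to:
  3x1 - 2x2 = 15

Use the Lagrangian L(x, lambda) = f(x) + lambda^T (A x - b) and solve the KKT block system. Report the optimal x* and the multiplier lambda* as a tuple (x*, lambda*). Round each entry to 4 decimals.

Form the Lagrangian:
  L(x, lambda) = (1/2) x^T Q x + c^T x + lambda^T (A x - b)
Stationarity (grad_x L = 0): Q x + c + A^T lambda = 0.
Primal feasibility: A x = b.

This gives the KKT block system:
  [ Q   A^T ] [ x     ]   [-c ]
  [ A    0  ] [ lambda ] = [ b ]

Solving the linear system:
  x*      = (2.9024, -3.1463)
  lambda* = (-12.2195)
  f(x*)   = 97.4512

x* = (2.9024, -3.1463), lambda* = (-12.2195)


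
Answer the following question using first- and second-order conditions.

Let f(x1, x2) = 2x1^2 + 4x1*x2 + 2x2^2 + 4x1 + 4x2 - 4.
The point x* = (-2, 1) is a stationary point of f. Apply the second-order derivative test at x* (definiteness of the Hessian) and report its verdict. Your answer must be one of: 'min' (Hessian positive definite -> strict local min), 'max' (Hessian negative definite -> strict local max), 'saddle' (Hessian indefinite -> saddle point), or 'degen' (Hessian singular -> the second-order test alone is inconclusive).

Compute the Hessian H = grad^2 f:
  H = [[4, 4], [4, 4]]
Verify stationarity: grad f(x*) = H x* + g = (0, 0).
Eigenvalues of H: 0, 8.
H has a zero eigenvalue (singular; positive semidefinite but not definite), so H is neither positive definite, negative definite, nor indefinite. The second-order test alone is inconclusive -> degen.
(Indeed, f is constant along the null direction of H through x*, so x* is not a strict local extremum.)

degen


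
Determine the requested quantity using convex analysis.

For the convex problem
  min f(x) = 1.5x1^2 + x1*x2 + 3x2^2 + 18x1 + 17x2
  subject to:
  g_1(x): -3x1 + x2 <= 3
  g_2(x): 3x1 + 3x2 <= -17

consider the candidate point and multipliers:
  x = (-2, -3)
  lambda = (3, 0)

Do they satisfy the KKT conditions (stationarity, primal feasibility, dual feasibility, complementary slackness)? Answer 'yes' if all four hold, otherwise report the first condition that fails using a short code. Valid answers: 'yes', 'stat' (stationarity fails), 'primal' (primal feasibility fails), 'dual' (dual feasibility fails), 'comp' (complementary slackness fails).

Gradient of f: grad f(x) = Q x + c = (9, -3)
Constraint values g_i(x) = a_i^T x - b_i:
  g_1((-2, -3)) = 0
  g_2((-2, -3)) = 2
Stationarity residual: grad f(x) + sum_i lambda_i a_i = (0, 0)
  -> stationarity OK
Primal feasibility (all g_i <= 0): FAILS
Dual feasibility (all lambda_i >= 0): OK
Complementary slackness (lambda_i * g_i(x) = 0 for all i): OK

Verdict: the first failing condition is primal_feasibility -> primal.

primal
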